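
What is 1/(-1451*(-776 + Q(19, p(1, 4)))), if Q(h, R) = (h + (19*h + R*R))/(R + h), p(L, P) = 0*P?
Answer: 1/1096956 ≈ 9.1161e-7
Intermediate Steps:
p(L, P) = 0
Q(h, R) = (R² + 20*h)/(R + h) (Q(h, R) = (h + (19*h + R²))/(R + h) = (h + (R² + 19*h))/(R + h) = (R² + 20*h)/(R + h))
1/(-1451*(-776 + Q(19, p(1, 4)))) = 1/(-1451*(-776 + (0² + 20*19)/(0 + 19))) = 1/(-1451*(-776 + (0 + 380)/19)) = 1/(-1451*(-776 + (1/19)*380)) = 1/(-1451*(-776 + 20)) = 1/(-1451*(-756)) = 1/1096956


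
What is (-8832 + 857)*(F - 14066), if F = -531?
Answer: 116411075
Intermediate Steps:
(-8832 + 857)*(F - 14066) = (-8832 + 857)*(-531 - 14066) = -7975*(-14597) = 116411075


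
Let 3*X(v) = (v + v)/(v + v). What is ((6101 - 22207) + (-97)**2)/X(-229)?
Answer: -20091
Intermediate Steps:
X(v) = 1/3 (X(v) = ((v + v)/(v + v))/3 = ((2*v)/((2*v)))/3 = ((2*v)*(1/(2*v)))/3 = (1/3)*1 = 1/3)
((6101 - 22207) + (-97)**2)/X(-229) = ((6101 - 22207) + (-97)**2)/(1/3) = (-16106 + 9409)*3 = -6697*3 = -20091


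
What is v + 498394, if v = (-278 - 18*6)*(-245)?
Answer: 592964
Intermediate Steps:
v = 94570 (v = (-278 - 108)*(-245) = -386*(-245) = 94570)
v + 498394 = 94570 + 498394 = 592964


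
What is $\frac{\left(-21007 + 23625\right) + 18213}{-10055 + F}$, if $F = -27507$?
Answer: $- \frac{20831}{37562} \approx -0.55458$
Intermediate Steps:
$\frac{\left(-21007 + 23625\right) + 18213}{-10055 + F} = \frac{\left(-21007 + 23625\right) + 18213}{-10055 - 27507} = \frac{2618 + 18213}{-37562} = 20831 \left(- \frac{1}{37562}\right) = - \frac{20831}{37562}$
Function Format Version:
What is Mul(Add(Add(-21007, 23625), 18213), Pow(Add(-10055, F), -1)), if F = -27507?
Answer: Rational(-20831, 37562) ≈ -0.55458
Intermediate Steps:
Mul(Add(Add(-21007, 23625), 18213), Pow(Add(-10055, F), -1)) = Mul(Add(Add(-21007, 23625), 18213), Pow(Add(-10055, -27507), -1)) = Mul(Add(2618, 18213), Pow(-37562, -1)) = Mul(20831, Rational(-1, 37562)) = Rational(-20831, 37562)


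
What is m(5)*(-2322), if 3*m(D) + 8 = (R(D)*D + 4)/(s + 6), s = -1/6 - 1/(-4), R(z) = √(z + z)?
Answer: 414864/73 - 46440*√10/73 ≈ 3671.3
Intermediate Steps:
R(z) = √2*√z (R(z) = √(2*z) = √2*√z)
s = 1/12 (s = -1*⅙ - 1*(-¼) = -⅙ + ¼ = 1/12 ≈ 0.083333)
m(D) = -536/219 + 4*√2*D^(3/2)/73 (m(D) = -8/3 + (((√2*√D)*D + 4)/(1/12 + 6))/3 = -8/3 + ((√2*D^(3/2) + 4)/(73/12))/3 = -8/3 + ((4 + √2*D^(3/2))*(12/73))/3 = -8/3 + (48/73 + 12*√2*D^(3/2)/73)/3 = -8/3 + (16/73 + 4*√2*D^(3/2)/73) = -536/219 + 4*√2*D^(3/2)/73)
m(5)*(-2322) = (-536/219 + 4*√2*5^(3/2)/73)*(-2322) = (-536/219 + 4*√2*(5*√5)/73)*(-2322) = (-536/219 + 20*√10/73)*(-2322) = 414864/73 - 46440*√10/73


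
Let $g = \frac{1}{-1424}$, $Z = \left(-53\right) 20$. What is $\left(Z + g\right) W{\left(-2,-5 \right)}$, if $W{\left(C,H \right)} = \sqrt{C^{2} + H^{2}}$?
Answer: $- \frac{1509441 \sqrt{29}}{1424} \approx -5708.3$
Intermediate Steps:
$Z = -1060$
$g = - \frac{1}{1424} \approx -0.00070225$
$\left(Z + g\right) W{\left(-2,-5 \right)} = \left(-1060 - \frac{1}{1424}\right) \sqrt{\left(-2\right)^{2} + \left(-5\right)^{2}} = - \frac{1509441 \sqrt{4 + 25}}{1424} = - \frac{1509441 \sqrt{29}}{1424}$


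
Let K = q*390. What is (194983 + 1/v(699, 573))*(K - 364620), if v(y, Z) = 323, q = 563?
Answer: -9135177925500/323 ≈ -2.8282e+10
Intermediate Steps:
K = 219570 (K = 563*390 = 219570)
(194983 + 1/v(699, 573))*(K - 364620) = (194983 + 1/323)*(219570 - 364620) = (194983 + 1/323)*(-145050) = (62979510/323)*(-145050) = -9135177925500/323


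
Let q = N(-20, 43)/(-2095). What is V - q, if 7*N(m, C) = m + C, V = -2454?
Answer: -35987887/14665 ≈ -2454.0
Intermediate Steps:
N(m, C) = C/7 + m/7 (N(m, C) = (m + C)/7 = (C + m)/7 = C/7 + m/7)
q = -23/14665 (q = ((⅐)*43 + (⅐)*(-20))/(-2095) = (43/7 - 20/7)*(-1/2095) = (23/7)*(-1/2095) = -23/14665 ≈ -0.0015684)
V - q = -2454 - 1*(-23/14665) = -2454 + 23/14665 = -35987887/14665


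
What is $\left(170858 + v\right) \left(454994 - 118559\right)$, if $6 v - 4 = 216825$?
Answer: $\frac{139281510665}{2} \approx 6.9641 \cdot 10^{10}$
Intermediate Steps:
$v = \frac{216829}{6}$ ($v = \frac{2}{3} + \frac{1}{6} \cdot 216825 = \frac{2}{3} + \frac{72275}{2} = \frac{216829}{6} \approx 36138.0$)
$\left(170858 + v\right) \left(454994 - 118559\right) = \left(170858 + \frac{216829}{6}\right) \left(454994 - 118559\right) = \frac{1241977}{6} \cdot 336435 = \frac{139281510665}{2}$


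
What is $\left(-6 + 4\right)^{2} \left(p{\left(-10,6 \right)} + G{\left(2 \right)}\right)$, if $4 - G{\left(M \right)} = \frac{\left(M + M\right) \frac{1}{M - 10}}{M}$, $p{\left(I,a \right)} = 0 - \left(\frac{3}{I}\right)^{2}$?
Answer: $\frac{416}{25} \approx 16.64$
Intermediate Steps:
$p{\left(I,a \right)} = - \frac{9}{I^{2}}$ ($p{\left(I,a \right)} = 0 - \frac{9}{I^{2}} = - \frac{9}{I^{2}}$)
$G{\left(M \right)} = 4 - \frac{2}{-10 + M}$ ($G{\left(M \right)} = 4 - \frac{\left(M + M\right) \frac{1}{M - 10}}{M} = 4 - \frac{2 M \frac{1}{-10 + M}}{M} = 4 - \frac{2}{-10 + M}$)
$\left(-6 + 4\right)^{2} \left(p{\left(-10,6 \right)} + G{\left(2 \right)}\right) = \left(-6 + 4\right)^{2} \left(- \frac{9}{100} + \frac{2 \left(-21 + 2 \cdot 2\right)}{-10 + 2}\right) = \left(-2\right)^{2} \left(\left(-9\right) \frac{1}{100} + \frac{2 \left(-21 + 4\right)}{-8}\right) = 4 \left(- \frac{9}{100} + 2 \left(- \frac{1}{8}\right) \left(-17\right)\right) = 4 \left(- \frac{9}{100} + \frac{17}{4}\right) = 4 \cdot \frac{104}{25} = \frac{416}{25}$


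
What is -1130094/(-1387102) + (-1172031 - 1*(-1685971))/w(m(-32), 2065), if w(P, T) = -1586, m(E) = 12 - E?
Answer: -177773718199/549985943 ≈ -323.23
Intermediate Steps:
-1130094/(-1387102) + (-1172031 - 1*(-1685971))/w(m(-32), 2065) = -1130094/(-1387102) + (-1172031 - 1*(-1685971))/(-1586) = -1130094*(-1/1387102) + (-1172031 + 1685971)*(-1/1586) = 565047/693551 + 513940*(-1/1586) = 565047/693551 - 256970/793 = -177773718199/549985943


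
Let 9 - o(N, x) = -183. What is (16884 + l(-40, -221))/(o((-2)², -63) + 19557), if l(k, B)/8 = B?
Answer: 15116/19749 ≈ 0.76541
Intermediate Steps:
l(k, B) = 8*B
o(N, x) = 192 (o(N, x) = 9 - 1*(-183) = 9 + 183 = 192)
(16884 + l(-40, -221))/(o((-2)², -63) + 19557) = (16884 + 8*(-221))/(192 + 19557) = (16884 - 1768)/19749 = 15116*(1/19749) = 15116/19749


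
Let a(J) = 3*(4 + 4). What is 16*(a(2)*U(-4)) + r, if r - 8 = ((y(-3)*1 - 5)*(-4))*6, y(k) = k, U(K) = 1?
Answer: 584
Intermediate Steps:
a(J) = 24 (a(J) = 3*8 = 24)
r = 200 (r = 8 + ((-3*1 - 5)*(-4))*6 = 8 + ((-3 - 5)*(-4))*6 = 8 - 8*(-4)*6 = 8 + 32*6 = 8 + 192 = 200)
16*(a(2)*U(-4)) + r = 16*(24*1) + 200 = 16*24 + 200 = 384 + 200 = 584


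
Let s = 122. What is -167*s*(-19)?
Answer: 387106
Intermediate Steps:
-167*s*(-19) = -167*122*(-19) = -20374*(-19) = 387106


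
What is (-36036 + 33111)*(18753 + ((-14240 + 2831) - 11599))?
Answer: 12445875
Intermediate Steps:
(-36036 + 33111)*(18753 + ((-14240 + 2831) - 11599)) = -2925*(18753 + (-11409 - 11599)) = -2925*(18753 - 23008) = -2925*(-4255) = 12445875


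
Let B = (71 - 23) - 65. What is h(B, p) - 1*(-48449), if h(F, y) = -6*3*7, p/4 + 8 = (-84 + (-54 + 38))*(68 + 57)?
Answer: 48323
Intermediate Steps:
p = -50032 (p = -32 + 4*((-84 + (-54 + 38))*(68 + 57)) = -32 + 4*((-84 - 16)*125) = -32 + 4*(-100*125) = -32 + 4*(-12500) = -32 - 50000 = -50032)
B = -17 (B = 48 - 65 = -17)
h(F, y) = -126 (h(F, y) = -18*7 = -126)
h(B, p) - 1*(-48449) = -126 - 1*(-48449) = -126 + 48449 = 48323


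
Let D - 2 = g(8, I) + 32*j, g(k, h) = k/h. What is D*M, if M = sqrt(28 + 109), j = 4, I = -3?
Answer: 382*sqrt(137)/3 ≈ 1490.4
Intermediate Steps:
D = 382/3 (D = 2 + (8/(-3) + 32*4) = 2 + (8*(-1/3) + 128) = 2 + (-8/3 + 128) = 2 + 376/3 = 382/3 ≈ 127.33)
M = sqrt(137) ≈ 11.705
D*M = 382*sqrt(137)/3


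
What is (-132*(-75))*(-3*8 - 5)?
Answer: -287100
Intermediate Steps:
(-132*(-75))*(-3*8 - 5) = 9900*(-24 - 5) = 9900*(-29) = -287100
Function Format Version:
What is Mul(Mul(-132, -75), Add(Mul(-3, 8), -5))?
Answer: -287100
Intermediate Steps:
Mul(Mul(-132, -75), Add(Mul(-3, 8), -5)) = Mul(9900, Add(-24, -5)) = Mul(9900, -29) = -287100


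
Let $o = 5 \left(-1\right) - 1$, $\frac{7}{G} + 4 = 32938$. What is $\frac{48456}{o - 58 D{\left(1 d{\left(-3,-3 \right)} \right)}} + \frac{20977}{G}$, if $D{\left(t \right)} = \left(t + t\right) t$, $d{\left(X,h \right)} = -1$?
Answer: $\frac{42142078002}{427} \approx 9.8693 \cdot 10^{7}$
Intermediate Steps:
$G = \frac{7}{32934}$ ($G = \frac{7}{-4 + 32938} = \frac{7}{32934} \approx 0.00021255$)
$o = -6$ ($o = -5 - 1 = -6$)
$D{\left(t \right)} = 2 t^{2}$ ($D{\left(t \right)} = 2 t t = 2 t^{2}$)
$\frac{48456}{o - 58 D{\left(1 d{\left(-3,-3 \right)} \right)}} + \frac{20977}{G} = \frac{48456}{-6 - 58 \cdot 2 \left(1 \left(-1\right)\right)^{2}} + \frac{20977}{\frac{7}{32934}} = \frac{48456}{-6 - 58 \cdot 2 \left(-1\right)^{2}} + 20977 \cdot \frac{32934}{7} = \frac{48456}{-6 - 58 \cdot 2 \cdot 1} + \frac{690856518}{7} = \frac{48456}{-6 - 116} + \frac{690856518}{7} = \frac{48456}{-122} + \frac{690856518}{7} = 48456 \left(- \frac{1}{122}\right) + \frac{690856518}{7} = - \frac{24228}{61} + \frac{690856518}{7} = \frac{42142078002}{427}$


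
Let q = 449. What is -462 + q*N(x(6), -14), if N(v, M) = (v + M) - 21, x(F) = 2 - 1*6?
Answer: -17973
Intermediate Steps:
x(F) = -4 (x(F) = 2 - 6 = -4)
N(v, M) = -21 + M + v (N(v, M) = (M + v) - 21 = -21 + M + v)
-462 + q*N(x(6), -14) = -462 + 449*(-21 - 14 - 4) = -462 + 449*(-39) = -462 - 17511 = -17973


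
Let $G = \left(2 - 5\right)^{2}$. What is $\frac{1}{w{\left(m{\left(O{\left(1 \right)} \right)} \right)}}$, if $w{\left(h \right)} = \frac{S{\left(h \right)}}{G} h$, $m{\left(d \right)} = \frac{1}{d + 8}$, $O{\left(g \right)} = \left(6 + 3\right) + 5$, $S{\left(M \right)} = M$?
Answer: $4356$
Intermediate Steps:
$G = 9$ ($G = \left(-3\right)^{2} = 9$)
$O{\left(g \right)} = 14$ ($O{\left(g \right)} = 9 + 5 = 14$)
$m{\left(d \right)} = \frac{1}{8 + d}$
$w{\left(h \right)} = \frac{h^{2}}{9}$ ($w{\left(h \right)} = \frac{h}{9} h = \frac{h^{2}}{9}$)
$\frac{1}{w{\left(m{\left(O{\left(1 \right)} \right)} \right)}} = \frac{1}{\frac{1}{9} \left(\frac{1}{8 + 14}\right)^{2}} = \frac{1}{\frac{1}{9} \left(\frac{1}{22}\right)^{2}} = \frac{1}{\frac{1}{9} \cdot \frac{1}{484}} = \frac{1}{\frac{1}{4356}} = 4356$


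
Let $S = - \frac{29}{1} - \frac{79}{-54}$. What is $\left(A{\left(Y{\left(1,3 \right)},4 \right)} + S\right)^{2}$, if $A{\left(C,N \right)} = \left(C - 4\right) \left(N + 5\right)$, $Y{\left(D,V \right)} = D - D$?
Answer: $\frac{11771761}{2916} \approx 4037.0$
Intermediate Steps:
$Y{\left(D,V \right)} = 0$
$S = - \frac{1487}{54}$ ($S = \left(-29\right) 1 - - \frac{79}{54} = -29 + \frac{79}{54} = - \frac{1487}{54} \approx -27.537$)
$A{\left(C,N \right)} = \left(-4 + C\right) \left(5 + N\right)$
$\left(A{\left(Y{\left(1,3 \right)},4 \right)} + S\right)^{2} = \left(\left(-20 - 16 + 5 \cdot 0 + 0 \cdot 4\right) - \frac{1487}{54}\right)^{2} = \left(\left(-20 - 16 + 0 + 0\right) - \frac{1487}{54}\right)^{2} = \left(-36 - \frac{1487}{54}\right)^{2} = \left(- \frac{3431}{54}\right)^{2} = \frac{11771761}{2916}$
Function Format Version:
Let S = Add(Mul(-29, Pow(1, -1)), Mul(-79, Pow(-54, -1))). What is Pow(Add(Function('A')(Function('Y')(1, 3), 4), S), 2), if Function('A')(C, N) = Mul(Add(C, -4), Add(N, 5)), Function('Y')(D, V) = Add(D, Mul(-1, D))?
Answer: Rational(11771761, 2916) ≈ 4037.0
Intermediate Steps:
Function('Y')(D, V) = 0
S = Rational(-1487, 54) (S = Add(Mul(-29, 1), Mul(-79, Rational(-1, 54))) = Add(-29, Rational(79, 54)) = Rational(-1487, 54) ≈ -27.537)
Function('A')(C, N) = Mul(Add(-4, C), Add(5, N))
Pow(Add(Function('A')(Function('Y')(1, 3), 4), S), 2) = Pow(Add(Add(-20, Mul(-4, 4), Mul(5, 0), Mul(0, 4)), Rational(-1487, 54)), 2) = Pow(Add(Add(-20, -16, 0, 0), Rational(-1487, 54)), 2) = Pow(Add(-36, Rational(-1487, 54)), 2) = Pow(Rational(-3431, 54), 2) = Rational(11771761, 2916)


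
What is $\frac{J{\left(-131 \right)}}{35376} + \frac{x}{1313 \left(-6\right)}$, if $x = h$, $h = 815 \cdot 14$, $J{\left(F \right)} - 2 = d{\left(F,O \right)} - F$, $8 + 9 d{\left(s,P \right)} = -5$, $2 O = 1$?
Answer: $- \frac{37744103}{26127387} \approx -1.4446$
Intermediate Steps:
$O = \frac{1}{2}$ ($O = \frac{1}{2} \cdot 1 = \frac{1}{2} \approx 0.5$)
$d{\left(s,P \right)} = - \frac{13}{9}$ ($d{\left(s,P \right)} = - \frac{8}{9} + \frac{1}{9} \left(-5\right) = - \frac{8}{9} - \frac{5}{9} = - \frac{13}{9}$)
$J{\left(F \right)} = \frac{5}{9} - F$ ($J{\left(F \right)} = 2 - \left(\frac{13}{9} + F\right) = \frac{5}{9} - F$)
$h = 11410$
$x = 11410$
$\frac{J{\left(-131 \right)}}{35376} + \frac{x}{1313 \left(-6\right)} = \frac{\frac{5}{9} - -131}{35376} + \frac{11410}{1313 \left(-6\right)} = \left(\frac{5}{9} + 131\right) \frac{1}{35376} + \frac{11410}{-7878} = \frac{1184}{9} \cdot \frac{1}{35376} + 11410 \left(- \frac{1}{7878}\right) = \frac{74}{19899} - \frac{5705}{3939} = - \frac{37744103}{26127387}$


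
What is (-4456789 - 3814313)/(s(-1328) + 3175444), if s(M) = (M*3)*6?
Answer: -590793/225110 ≈ -2.6245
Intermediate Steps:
s(M) = 18*M (s(M) = (3*M)*6 = 18*M)
(-4456789 - 3814313)/(s(-1328) + 3175444) = (-4456789 - 3814313)/(18*(-1328) + 3175444) = -8271102/(-23904 + 3175444) = -8271102/3151540 = -8271102*1/3151540 = -590793/225110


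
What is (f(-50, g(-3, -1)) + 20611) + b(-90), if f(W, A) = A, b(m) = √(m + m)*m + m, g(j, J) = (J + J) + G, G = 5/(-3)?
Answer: 61552/3 - 540*I*√5 ≈ 20517.0 - 1207.5*I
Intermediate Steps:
G = -5/3 (G = 5*(-⅓) = -5/3 ≈ -1.6667)
g(j, J) = -5/3 + 2*J (g(j, J) = (J + J) - 5/3 = 2*J - 5/3 = -5/3 + 2*J)
b(m) = m + √2*m^(3/2) (b(m) = √(2*m)*m + m = (√2*√m)*m + m = √2*m^(3/2) + m = m + √2*m^(3/2))
(f(-50, g(-3, -1)) + 20611) + b(-90) = ((-5/3 + 2*(-1)) + 20611) + (-90 + √2*(-90)^(3/2)) = ((-5/3 - 2) + 20611) + (-90 + √2*(-270*I*√10)) = (-11/3 + 20611) + (-90 - 540*I*√5) = 61822/3 + (-90 - 540*I*√5) = 61552/3 - 540*I*√5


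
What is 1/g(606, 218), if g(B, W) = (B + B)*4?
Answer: 1/4848 ≈ 0.00020627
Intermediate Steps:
g(B, W) = 8*B (g(B, W) = (2*B)*4 = 8*B)
1/g(606, 218) = 1/(8*606) = 1/4848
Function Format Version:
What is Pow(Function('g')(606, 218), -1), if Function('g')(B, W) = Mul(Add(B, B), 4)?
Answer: Rational(1, 4848) ≈ 0.00020627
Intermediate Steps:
Function('g')(B, W) = Mul(8, B) (Function('g')(B, W) = Mul(Mul(2, B), 4) = Mul(8, B))
Pow(Function('g')(606, 218), -1) = Pow(Mul(8, 606), -1) = Pow(4848, -1) = Rational(1, 4848)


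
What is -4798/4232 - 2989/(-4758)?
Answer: -41719/82524 ≈ -0.50554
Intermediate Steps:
-4798/4232 - 2989/(-4758) = -4798*1/4232 - 2989*(-1/4758) = -2399/2116 + 49/78 = -41719/82524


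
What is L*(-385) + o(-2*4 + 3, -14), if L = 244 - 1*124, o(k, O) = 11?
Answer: -46189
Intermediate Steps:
L = 120 (L = 244 - 124 = 120)
L*(-385) + o(-2*4 + 3, -14) = 120*(-385) + 11 = -46200 + 11 = -46189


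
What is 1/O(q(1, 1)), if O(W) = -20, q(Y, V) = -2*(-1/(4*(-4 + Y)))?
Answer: -1/20 ≈ -0.050000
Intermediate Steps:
q(Y, V) = -2/(16 - 4*Y)
1/O(q(1, 1)) = 1/(-20) = -1/20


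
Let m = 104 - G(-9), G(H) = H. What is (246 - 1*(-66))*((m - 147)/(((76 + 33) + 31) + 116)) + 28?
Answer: -215/16 ≈ -13.438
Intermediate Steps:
m = 113 (m = 104 - 1*(-9) = 104 + 9 = 113)
(246 - 1*(-66))*((m - 147)/(((76 + 33) + 31) + 116)) + 28 = (246 - 1*(-66))*((113 - 147)/(((76 + 33) + 31) + 116)) + 28 = (246 + 66)*(-34/((109 + 31) + 116)) + 28 = 312*(-34/(140 + 116)) + 28 = 312*(-34/256) + 28 = 312*(-34*1/256) + 28 = 312*(-17/128) + 28 = -663/16 + 28 = -215/16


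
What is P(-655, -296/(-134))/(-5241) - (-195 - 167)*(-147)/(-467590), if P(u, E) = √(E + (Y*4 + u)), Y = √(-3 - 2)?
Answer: 26607/233795 - √(-2930379 + 17956*I*√5)/351147 ≈ 0.11377 - 0.0048751*I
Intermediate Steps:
Y = I*√5 (Y = √(-5) = I*√5 ≈ 2.2361*I)
P(u, E) = √(E + u + 4*I*√5) (P(u, E) = √(E + ((I*√5)*4 + u)) = √(E + (4*I*√5 + u)) = √(E + (u + 4*I*√5)) = √(E + u + 4*I*√5))
P(-655, -296/(-134))/(-5241) - (-195 - 167)*(-147)/(-467590) = √(-296/(-134) - 655 + 4*I*√5)/(-5241) - (-195 - 167)*(-147)/(-467590) = √(-296*(-1/134) - 655 + 4*I*√5)*(-1/5241) - (-362*(-147))*(-1)/467590 = √(148/67 - 655 + 4*I*√5)*(-1/5241) - 53214*(-1)/467590 = √(-43737/67 + 4*I*√5)*(-1/5241) - 1*(-26607/233795) = -√(-43737/67 + 4*I*√5)/5241 + 26607/233795 = 26607/233795 - √(-43737/67 + 4*I*√5)/5241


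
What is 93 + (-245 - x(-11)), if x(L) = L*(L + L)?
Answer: -394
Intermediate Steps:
x(L) = 2*L**2 (x(L) = L*(2*L) = 2*L**2)
93 + (-245 - x(-11)) = 93 + (-245 - 2*(-11)**2) = 93 + (-245 - 2*121) = 93 + (-245 - 1*242) = 93 + (-245 - 242) = 93 - 487 = -394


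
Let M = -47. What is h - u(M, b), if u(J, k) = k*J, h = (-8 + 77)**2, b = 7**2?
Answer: 7064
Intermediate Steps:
b = 49
h = 4761 (h = 69**2 = 4761)
u(J, k) = J*k
h - u(M, b) = 4761 - (-47)*49 = 4761 - 1*(-2303) = 4761 + 2303 = 7064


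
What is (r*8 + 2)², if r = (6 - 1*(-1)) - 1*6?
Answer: 100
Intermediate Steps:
r = 1 (r = (6 + 1) - 6 = 7 - 6 = 1)
(r*8 + 2)² = (1*8 + 2)² = (8 + 2)² = 10² = 100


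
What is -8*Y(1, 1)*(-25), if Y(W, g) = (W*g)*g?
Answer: 200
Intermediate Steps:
Y(W, g) = W*g**2
-8*Y(1, 1)*(-25) = -8*1**2*(-25) = -8*(-25) = 200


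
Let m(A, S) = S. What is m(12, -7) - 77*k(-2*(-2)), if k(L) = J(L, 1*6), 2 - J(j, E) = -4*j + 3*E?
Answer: -7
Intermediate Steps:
J(j, E) = 2 - 3*E + 4*j (J(j, E) = 2 - (-4*j + 3*E) = 2 + (-3*E + 4*j) = 2 - 3*E + 4*j)
k(L) = -16 + 4*L (k(L) = 2 - 3*6 + 4*L = 2 - 18 + 4*L = -16 + 4*L)
m(12, -7) - 77*k(-2*(-2)) = -7 - 77*(-16 + 4*(-2*(-2))) = -7 - 77*(-16 + 4*4) = -7 - 77*(-16 + 16) = -7 - 77*0 = -7 + 0 = -7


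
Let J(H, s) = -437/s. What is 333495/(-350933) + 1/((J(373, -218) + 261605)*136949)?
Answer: -2604678073841955491/2740873148066467359 ≈ -0.95031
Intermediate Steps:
333495/(-350933) + 1/((J(373, -218) + 261605)*136949) = 333495/(-350933) + 1/((-437/(-218) + 261605)*136949) = 333495*(-1/350933) + (1/136949)/(-437*(-1/218) + 261605) = -333495/350933 + (1/136949)/(437/218 + 261605) = -333495/350933 + (1/136949)/(57030327/218) = -333495/350933 + (218/57030327)*(1/136949) = -333495/350933 + 218/7810246252323 = -2604678073841955491/2740873148066467359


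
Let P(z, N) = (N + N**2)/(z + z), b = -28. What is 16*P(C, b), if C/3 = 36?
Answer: 56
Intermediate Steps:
C = 108 (C = 3*36 = 108)
P(z, N) = (N + N**2)/(2*z) (P(z, N) = (N + N**2)/((2*z)) = (N + N**2)*(1/(2*z)) = (N + N**2)/(2*z))
16*P(C, b) = 16*((1/2)*(-28)*(1 - 28)/108) = 16*((1/2)*(-28)*(1/108)*(-27)) = 16*(7/2) = 56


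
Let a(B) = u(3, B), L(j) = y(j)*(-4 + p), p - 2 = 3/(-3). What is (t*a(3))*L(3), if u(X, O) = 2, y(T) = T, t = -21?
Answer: 378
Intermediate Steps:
p = 1 (p = 2 + 3/(-3) = 2 + 3*(-⅓) = 2 - 1 = 1)
L(j) = -3*j (L(j) = j*(-4 + 1) = j*(-3) = -3*j)
a(B) = 2
(t*a(3))*L(3) = (-21*2)*(-3*3) = -42*(-9) = 378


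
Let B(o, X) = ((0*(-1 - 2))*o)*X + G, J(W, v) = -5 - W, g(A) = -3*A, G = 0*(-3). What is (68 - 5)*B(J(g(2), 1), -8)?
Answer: 0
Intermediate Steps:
G = 0
B(o, X) = 0 (B(o, X) = ((0*(-1 - 2))*o)*X + 0 = ((0*(-3))*o)*X + 0 = (0*o)*X + 0 = 0*X + 0 = 0 + 0 = 0)
(68 - 5)*B(J(g(2), 1), -8) = (68 - 5)*0 = 63*0 = 0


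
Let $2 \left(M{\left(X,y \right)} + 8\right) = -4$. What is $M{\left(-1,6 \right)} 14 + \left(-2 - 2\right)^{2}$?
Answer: $-124$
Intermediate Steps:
$M{\left(X,y \right)} = -10$ ($M{\left(X,y \right)} = -8 + \frac{1}{2} \left(-4\right) = -8 - 2 = -10$)
$M{\left(-1,6 \right)} 14 + \left(-2 - 2\right)^{2} = \left(-10\right) 14 + \left(-2 - 2\right)^{2} = -140 + \left(-4\right)^{2} = -140 + 16 = -124$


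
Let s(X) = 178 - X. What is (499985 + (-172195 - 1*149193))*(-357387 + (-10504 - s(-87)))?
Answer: -65751557132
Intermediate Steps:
(499985 + (-172195 - 1*149193))*(-357387 + (-10504 - s(-87))) = (499985 + (-172195 - 1*149193))*(-357387 + (-10504 - (178 - 1*(-87)))) = (499985 + (-172195 - 149193))*(-357387 + (-10504 - (178 + 87))) = (499985 - 321388)*(-357387 + (-10504 - 1*265)) = 178597*(-357387 + (-10504 - 265)) = 178597*(-357387 - 10769) = 178597*(-368156) = -65751557132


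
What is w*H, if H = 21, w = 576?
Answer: 12096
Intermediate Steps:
w*H = 576*21 = 12096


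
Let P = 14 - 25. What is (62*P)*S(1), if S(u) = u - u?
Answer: 0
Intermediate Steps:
S(u) = 0
P = -11
(62*P)*S(1) = (62*(-11))*0 = -682*0 = 0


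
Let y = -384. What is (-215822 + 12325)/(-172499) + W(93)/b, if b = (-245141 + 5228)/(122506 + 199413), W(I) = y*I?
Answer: 220351264364937/4598305843 ≈ 47920.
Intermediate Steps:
W(I) = -384*I
b = -239913/321919 ≈ -0.74526
(-215822 + 12325)/(-172499) + W(93)/b = (-215822 + 12325)/(-172499) + (-384*93)/(-239913/321919) = -203497*(-1/172499) - 35712*(-321919/239913) = 203497/172499 + 1277374592/26657 = 220351264364937/4598305843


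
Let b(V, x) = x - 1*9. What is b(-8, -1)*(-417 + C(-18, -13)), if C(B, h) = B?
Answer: 4350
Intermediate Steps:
b(V, x) = -9 + x (b(V, x) = x - 9 = -9 + x)
b(-8, -1)*(-417 + C(-18, -13)) = (-9 - 1)*(-417 - 18) = -10*(-435) = 4350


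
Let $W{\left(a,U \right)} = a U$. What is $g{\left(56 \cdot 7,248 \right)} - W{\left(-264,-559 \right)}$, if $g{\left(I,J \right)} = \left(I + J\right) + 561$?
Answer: $-146375$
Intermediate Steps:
$W{\left(a,U \right)} = U a$
$g{\left(I,J \right)} = 561 + I + J$
$g{\left(56 \cdot 7,248 \right)} - W{\left(-264,-559 \right)} = \left(561 + 56 \cdot 7 + 248\right) - \left(-559\right) \left(-264\right) = \left(561 + 392 + 248\right) - 147576 = 1201 - 147576 = -146375$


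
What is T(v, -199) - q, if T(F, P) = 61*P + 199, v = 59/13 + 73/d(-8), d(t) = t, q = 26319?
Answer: -38259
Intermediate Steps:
v = -477/104 (v = 59/13 + 73/(-8) = 59*(1/13) + 73*(-1/8) = 59/13 - 73/8 = -477/104 ≈ -4.5865)
T(F, P) = 199 + 61*P
T(v, -199) - q = (199 + 61*(-199)) - 1*26319 = (199 - 12139) - 26319 = -11940 - 26319 = -38259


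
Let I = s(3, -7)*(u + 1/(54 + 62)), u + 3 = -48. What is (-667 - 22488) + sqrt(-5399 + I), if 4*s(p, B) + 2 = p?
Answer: -23155 + I*sqrt(72820479)/116 ≈ -23155.0 + 73.565*I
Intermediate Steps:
u = -51 (u = -3 - 48 = -51)
s(p, B) = -1/2 + p/4
I = -5915/464 (I = (-1/2 + (1/4)*3)*(-51 + 1/(54 + 62)) = (-1/2 + 3/4)*(-51 + 1/116) = (-51 + 1/116)/4 = (1/4)*(-5915/116) = -5915/464 ≈ -12.748)
(-667 - 22488) + sqrt(-5399 + I) = (-667 - 22488) + sqrt(-5399 - 5915/464) = -23155 + sqrt(-2511051/464) = -23155 + I*sqrt(72820479)/116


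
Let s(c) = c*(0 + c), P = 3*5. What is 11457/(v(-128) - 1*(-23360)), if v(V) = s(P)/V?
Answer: 1466496/2989855 ≈ 0.49049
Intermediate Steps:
P = 15
s(c) = c² (s(c) = c*c = c²)
v(V) = 225/V (v(V) = 15²/V = 225/V)
11457/(v(-128) - 1*(-23360)) = 11457/(225/(-128) - 1*(-23360)) = 11457/(225*(-1/128) + 23360) = 11457/(-225/128 + 23360) = 11457/(2989855/128) = 11457*(128/2989855) = 1466496/2989855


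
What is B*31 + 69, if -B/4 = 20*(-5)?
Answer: 12469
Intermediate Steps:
B = 400 (B = -80*(-5) = -4*(-100) = 400)
B*31 + 69 = 400*31 + 69 = 12400 + 69 = 12469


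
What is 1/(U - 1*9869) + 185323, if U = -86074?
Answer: 17780444588/95943 ≈ 1.8532e+5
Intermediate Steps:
1/(U - 1*9869) + 185323 = 1/(-86074 - 1*9869) + 185323 = 1/(-86074 - 9869) + 185323 = 1/(-95943) + 185323 = -1/95943 + 185323 = 17780444588/95943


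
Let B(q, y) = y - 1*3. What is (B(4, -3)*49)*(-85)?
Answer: 24990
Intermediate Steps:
B(q, y) = -3 + y (B(q, y) = y - 3 = -3 + y)
(B(4, -3)*49)*(-85) = ((-3 - 3)*49)*(-85) = -6*49*(-85) = -294*(-85) = 24990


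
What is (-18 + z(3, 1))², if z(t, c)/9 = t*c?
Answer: 81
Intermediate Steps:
z(t, c) = 9*c*t (z(t, c) = 9*(t*c) = 9*(c*t) = 9*c*t)
(-18 + z(3, 1))² = (-18 + 9*1*3)² = (-18 + 27)² = 9² = 81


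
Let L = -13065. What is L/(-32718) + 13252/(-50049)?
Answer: 73437083/545834394 ≈ 0.13454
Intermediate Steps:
L/(-32718) + 13252/(-50049) = -13065/(-32718) + 13252/(-50049) = -13065*(-1/32718) + 13252*(-1/50049) = 4355/10906 - 13252/50049 = 73437083/545834394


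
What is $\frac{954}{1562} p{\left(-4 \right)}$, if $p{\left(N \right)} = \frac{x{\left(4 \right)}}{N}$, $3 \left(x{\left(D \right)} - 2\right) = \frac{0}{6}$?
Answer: $- \frac{477}{1562} \approx -0.30538$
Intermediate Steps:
$x{\left(D \right)} = 2$ ($x{\left(D \right)} = 2 + \frac{0 \cdot \frac{1}{6}}{3} = 2 + \frac{1}{3} \cdot 0 = 2 + 0 = 2$)
$p{\left(N \right)} = \frac{2}{N}$
$\frac{954}{1562} p{\left(-4 \right)} = \frac{954}{1562} \frac{2}{-4} = 954 \cdot \frac{1}{1562} \cdot 2 \left(- \frac{1}{4}\right) = \frac{477}{781} \left(- \frac{1}{2}\right) = - \frac{477}{1562}$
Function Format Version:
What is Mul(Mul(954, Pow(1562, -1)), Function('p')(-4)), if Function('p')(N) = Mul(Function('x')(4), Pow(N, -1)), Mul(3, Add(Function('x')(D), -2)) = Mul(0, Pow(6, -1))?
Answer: Rational(-477, 1562) ≈ -0.30538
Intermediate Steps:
Function('x')(D) = 2 (Function('x')(D) = Add(2, Mul(Rational(1, 3), Mul(0, Pow(6, -1)))) = Add(2, Mul(Rational(1, 3), Mul(0, Rational(1, 6)))) = Add(2, Mul(Rational(1, 3), 0)) = Add(2, 0) = 2)
Function('p')(N) = Mul(2, Pow(N, -1))
Mul(Mul(954, Pow(1562, -1)), Function('p')(-4)) = Mul(Mul(954, Pow(1562, -1)), Mul(2, Pow(-4, -1))) = Mul(Mul(954, Rational(1, 1562)), Mul(2, Rational(-1, 4))) = Mul(Rational(477, 781), Rational(-1, 2)) = Rational(-477, 1562)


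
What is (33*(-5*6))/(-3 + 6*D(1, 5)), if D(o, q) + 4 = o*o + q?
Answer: -110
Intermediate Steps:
D(o, q) = -4 + q + o² (D(o, q) = -4 + (o*o + q) = -4 + (o² + q) = -4 + (q + o²) = -4 + q + o²)
(33*(-5*6))/(-3 + 6*D(1, 5)) = (33*(-5*6))/(-3 + 6*(-4 + 5 + 1²)) = (33*(-30))/(-3 + 6*(-4 + 5 + 1)) = -990/(-3 + 6*2) = -990/(-3 + 12) = -990/9 = (⅑)*(-990) = -110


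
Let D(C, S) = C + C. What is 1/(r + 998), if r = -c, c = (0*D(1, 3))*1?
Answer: 1/998 ≈ 0.0010020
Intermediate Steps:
D(C, S) = 2*C
c = 0 (c = (0*(2*1))*1 = (0*2)*1 = 0*1 = 0)
r = 0 (r = -1*0 = 0)
1/(r + 998) = 1/(0 + 998) = 1/998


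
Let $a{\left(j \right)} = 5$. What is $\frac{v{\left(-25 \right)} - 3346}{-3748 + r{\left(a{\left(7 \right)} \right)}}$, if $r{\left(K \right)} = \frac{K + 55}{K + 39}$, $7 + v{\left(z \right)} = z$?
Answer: $\frac{37158}{41213} \approx 0.90161$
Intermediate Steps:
$v{\left(z \right)} = -7 + z$
$r{\left(K \right)} = \frac{55 + K}{39 + K}$
$\frac{v{\left(-25 \right)} - 3346}{-3748 + r{\left(a{\left(7 \right)} \right)}} = \frac{\left(-7 - 25\right) - 3346}{-3748 + \frac{55 + 5}{39 + 5}} = \frac{-32 - 3346}{-3748 + \frac{1}{44} \cdot 60} = - \frac{3378}{-3748 + \frac{1}{44} \cdot 60} = - \frac{3378}{-3748 + \frac{15}{11}} = - \frac{3378}{- \frac{41213}{11}} = \left(-3378\right) \left(- \frac{11}{41213}\right) = \frac{37158}{41213}$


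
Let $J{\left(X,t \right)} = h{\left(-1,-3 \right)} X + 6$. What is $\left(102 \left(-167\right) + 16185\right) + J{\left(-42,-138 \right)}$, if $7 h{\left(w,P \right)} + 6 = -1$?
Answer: $-801$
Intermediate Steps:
$h{\left(w,P \right)} = -1$ ($h{\left(w,P \right)} = - \frac{6}{7} + \frac{1}{7} \left(-1\right) = - \frac{6}{7} - \frac{1}{7} = -1$)
$J{\left(X,t \right)} = 6 - X$ ($J{\left(X,t \right)} = - X + 6 = 6 - X$)
$\left(102 \left(-167\right) + 16185\right) + J{\left(-42,-138 \right)} = \left(102 \left(-167\right) + 16185\right) + \left(6 - -42\right) = \left(-17034 + 16185\right) + \left(6 + 42\right) = -849 + 48 = -801$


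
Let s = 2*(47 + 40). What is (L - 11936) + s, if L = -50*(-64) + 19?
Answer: -8543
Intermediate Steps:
L = 3219 (L = 3200 + 19 = 3219)
s = 174 (s = 2*87 = 174)
(L - 11936) + s = (3219 - 11936) + 174 = -8717 + 174 = -8543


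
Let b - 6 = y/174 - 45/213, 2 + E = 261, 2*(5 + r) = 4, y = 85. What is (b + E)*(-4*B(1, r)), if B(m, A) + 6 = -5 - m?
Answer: 26217880/2059 ≈ 12733.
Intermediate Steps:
r = -3 (r = -5 + (½)*4 = -5 + 2 = -3)
E = 259 (E = -2 + 261 = 259)
B(m, A) = -11 - m (B(m, A) = -6 + (-5 - m) = -11 - m)
b = 77549/12354 (b = 6 + (85/174 - 45/213) = 6 + (85*(1/174) - 45*1/213) = 6 + (85/174 - 15/71) = 6 + 3425/12354 = 77549/12354 ≈ 6.2772)
(b + E)*(-4*B(1, r)) = (77549/12354 + 259)*(-4*(-11 - 1*1)) = 3277235*(-4*(-11 - 1))/12354 = 3277235*(-4*(-12))/12354 = (3277235/12354)*48 = 26217880/2059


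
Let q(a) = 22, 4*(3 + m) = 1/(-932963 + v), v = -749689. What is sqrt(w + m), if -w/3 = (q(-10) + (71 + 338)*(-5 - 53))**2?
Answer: 5*I*sqrt(190838744588676438399)/1682652 ≈ 41050.0*I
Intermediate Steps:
m = -20191825/6730608 (m = -3 + 1/(4*(-932963 - 749689)) = -3 + (1/4)/(-1682652) = -3 + (1/4)*(-1/1682652) = -3 - 1/6730608 = -20191825/6730608 ≈ -3.0000)
w = -1685070000 (w = -3*(22 + (71 + 338)*(-5 - 53))**2 = -3*(22 + 409*(-58))**2 = -3*(22 - 23722)**2 = -3*(-23700)**2 = -3*561690000 = -1685070000)
sqrt(w + m) = sqrt(-1685070000 - 20191825/6730608) = sqrt(-11341545642751825/6730608) = 5*I*sqrt(190838744588676438399)/1682652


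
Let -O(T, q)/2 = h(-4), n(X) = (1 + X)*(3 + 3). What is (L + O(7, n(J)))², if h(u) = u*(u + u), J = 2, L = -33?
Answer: 9409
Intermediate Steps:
h(u) = 2*u² (h(u) = u*(2*u) = 2*u²)
n(X) = 6 + 6*X (n(X) = (1 + X)*6 = 6 + 6*X)
O(T, q) = -64 (O(T, q) = -4*(-4)² = -4*16 = -2*32 = -64)
(L + O(7, n(J)))² = (-33 - 64)² = (-97)² = 9409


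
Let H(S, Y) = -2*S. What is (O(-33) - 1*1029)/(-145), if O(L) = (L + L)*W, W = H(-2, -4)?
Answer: 1293/145 ≈ 8.9172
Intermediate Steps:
W = 4 (W = -2*(-2) = 4)
O(L) = 8*L (O(L) = (L + L)*4 = (2*L)*4 = 8*L)
(O(-33) - 1*1029)/(-145) = (8*(-33) - 1*1029)/(-145) = (-264 - 1029)*(-1/145) = -1293*(-1/145) = 1293/145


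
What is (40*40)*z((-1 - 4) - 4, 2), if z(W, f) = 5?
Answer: 8000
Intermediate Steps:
(40*40)*z((-1 - 4) - 4, 2) = (40*40)*5 = 1600*5 = 8000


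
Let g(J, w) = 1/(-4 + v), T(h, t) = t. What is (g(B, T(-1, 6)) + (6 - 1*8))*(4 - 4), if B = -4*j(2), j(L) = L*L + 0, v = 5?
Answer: 0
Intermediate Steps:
j(L) = L² (j(L) = L² + 0 = L²)
B = -16 (B = -4*2² = -4*4 = -16)
g(J, w) = 1 (g(J, w) = 1/(-4 + 5) = 1/1 = 1)
(g(B, T(-1, 6)) + (6 - 1*8))*(4 - 4) = (1 + (6 - 1*8))*(4 - 4) = (1 + (6 - 8))*0 = (1 - 2)*0 = -1*0 = 0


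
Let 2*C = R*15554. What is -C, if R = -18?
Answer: 139986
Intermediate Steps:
C = -139986 (C = (-18*15554)/2 = (1/2)*(-279972) = -139986)
-C = -1*(-139986) = 139986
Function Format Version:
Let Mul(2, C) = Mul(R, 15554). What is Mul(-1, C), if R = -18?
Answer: 139986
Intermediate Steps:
C = -139986 (C = Mul(Rational(1, 2), Mul(-18, 15554)) = Mul(Rational(1, 2), -279972) = -139986)
Mul(-1, C) = Mul(-1, -139986) = 139986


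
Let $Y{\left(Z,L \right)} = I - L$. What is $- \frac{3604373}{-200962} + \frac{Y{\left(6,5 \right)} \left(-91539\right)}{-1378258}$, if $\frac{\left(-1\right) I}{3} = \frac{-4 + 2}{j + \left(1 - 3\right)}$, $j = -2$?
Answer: $\frac{692597546981}{39568212028} \approx 17.504$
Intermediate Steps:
$I = - \frac{3}{2}$ ($I = - 3 \frac{-4 + 2}{-2 + \left(1 - 3\right)} = - 3 \left(- \frac{2}{-2 - 2}\right) = - 3 \left(- \frac{2}{-4}\right) = - 3 \left(\left(-2\right) \left(- \frac{1}{4}\right)\right) = \left(-3\right) \frac{1}{2} = - \frac{3}{2} \approx -1.5$)
$Y{\left(Z,L \right)} = - \frac{3}{2} - L$
$- \frac{3604373}{-200962} + \frac{Y{\left(6,5 \right)} \left(-91539\right)}{-1378258} = - \frac{3604373}{-200962} + \frac{\left(- \frac{3}{2} - 5\right) \left(-91539\right)}{-1378258} = \left(-3604373\right) \left(- \frac{1}{200962}\right) + \left(- \frac{3}{2} - 5\right) \left(-91539\right) \left(- \frac{1}{1378258}\right) = \frac{3604373}{200962} + \left(- \frac{13}{2}\right) \left(-91539\right) \left(- \frac{1}{1378258}\right) = \frac{3604373}{200962} + \frac{1190007}{2} \left(- \frac{1}{1378258}\right) = \frac{3604373}{200962} - \frac{170001}{393788} = \frac{692597546981}{39568212028}$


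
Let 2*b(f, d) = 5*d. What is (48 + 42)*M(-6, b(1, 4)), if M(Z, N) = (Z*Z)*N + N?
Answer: 33300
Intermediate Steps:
b(f, d) = 5*d/2 (b(f, d) = (5*d)/2 = 5*d/2)
M(Z, N) = N + N*Z**2 (M(Z, N) = Z**2*N + N = N*Z**2 + N = N + N*Z**2)
(48 + 42)*M(-6, b(1, 4)) = (48 + 42)*(((5/2)*4)*(1 + (-6)**2)) = 90*(10*(1 + 36)) = 90*(10*37) = 90*370 = 33300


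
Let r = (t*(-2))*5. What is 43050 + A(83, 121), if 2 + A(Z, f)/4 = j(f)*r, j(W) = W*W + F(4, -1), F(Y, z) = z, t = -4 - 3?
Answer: 4142242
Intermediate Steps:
t = -7
j(W) = -1 + W**2 (j(W) = W*W - 1 = W**2 - 1 = -1 + W**2)
r = 70 (r = -7*(-2)*5 = 14*5 = 70)
A(Z, f) = -288 + 280*f**2 (A(Z, f) = -8 + 4*((-1 + f**2)*70) = -8 + 4*(-70 + 70*f**2) = -8 + (-280 + 280*f**2) = -288 + 280*f**2)
43050 + A(83, 121) = 43050 + (-288 + 280*121**2) = 43050 + (-288 + 280*14641) = 43050 + (-288 + 4099480) = 43050 + 4099192 = 4142242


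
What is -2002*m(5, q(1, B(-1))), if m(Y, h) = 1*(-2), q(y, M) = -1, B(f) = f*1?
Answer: 4004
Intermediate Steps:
B(f) = f
m(Y, h) = -2
-2002*m(5, q(1, B(-1))) = -2002*(-2) = 4004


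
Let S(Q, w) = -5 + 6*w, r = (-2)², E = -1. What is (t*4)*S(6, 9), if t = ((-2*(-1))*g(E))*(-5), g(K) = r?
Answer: -7840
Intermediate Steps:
r = 4
g(K) = 4
t = -40 (t = (-2*(-1)*4)*(-5) = (2*4)*(-5) = 8*(-5) = -40)
(t*4)*S(6, 9) = (-40*4)*(-5 + 6*9) = -160*(-5 + 54) = -160*49 = -7840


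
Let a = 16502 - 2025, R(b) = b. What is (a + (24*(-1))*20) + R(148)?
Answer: 14145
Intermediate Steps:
a = 14477
(a + (24*(-1))*20) + R(148) = (14477 + (24*(-1))*20) + 148 = (14477 - 24*20) + 148 = (14477 - 480) + 148 = 13997 + 148 = 14145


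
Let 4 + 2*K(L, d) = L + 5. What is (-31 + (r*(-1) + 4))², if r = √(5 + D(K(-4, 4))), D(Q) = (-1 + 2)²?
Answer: (27 + √6)² ≈ 867.27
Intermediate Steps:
K(L, d) = ½ + L/2 (K(L, d) = -2 + (L + 5)/2 = -2 + (5 + L)/2 = -2 + (5/2 + L/2) = ½ + L/2)
D(Q) = 1 (D(Q) = 1² = 1)
r = √6 (r = √(5 + 1) = √6 ≈ 2.4495)
(-31 + (r*(-1) + 4))² = (-31 + (√6*(-1) + 4))² = (-31 + (-√6 + 4))² = (-31 + (4 - √6))² = (-27 - √6)²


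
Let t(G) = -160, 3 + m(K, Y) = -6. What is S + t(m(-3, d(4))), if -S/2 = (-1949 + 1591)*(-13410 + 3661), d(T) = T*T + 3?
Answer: -6980444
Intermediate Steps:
d(T) = 3 + T² (d(T) = T² + 3 = 3 + T²)
m(K, Y) = -9 (m(K, Y) = -3 - 6 = -9)
S = -6980284 (S = -2*(-1949 + 1591)*(-13410 + 3661) = -(-716)*(-9749) = -2*3490142 = -6980284)
S + t(m(-3, d(4))) = -6980284 - 160 = -6980444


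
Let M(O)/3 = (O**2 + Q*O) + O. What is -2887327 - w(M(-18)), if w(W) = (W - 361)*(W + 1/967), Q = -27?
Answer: -7421695104/967 ≈ -7.6750e+6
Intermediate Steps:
M(O) = -78*O + 3*O**2 (M(O) = 3*((O**2 - 27*O) + O) = 3*(O**2 - 26*O) = -78*O + 3*O**2)
w(W) = (-361 + W)*(1/967 + W) (w(W) = (-361 + W)*(W + 1/967) = (-361 + W)*(1/967 + W))
-2887327 - w(M(-18)) = -2887327 - (-361/967 + (3*(-18)*(-26 - 18))**2 - 1047258*(-18)*(-26 - 18)/967) = -2887327 - (-361/967 + (3*(-18)*(-44))**2 - 1047258*(-18)*(-44)/967) = -2887327 - (-361/967 + 2376**2 - 349086/967*2376) = -2887327 - (-361/967 + 5645376 - 829428336/967) = -2887327 - 1*4629649895/967 = -2887327 - 4629649895/967 = -7421695104/967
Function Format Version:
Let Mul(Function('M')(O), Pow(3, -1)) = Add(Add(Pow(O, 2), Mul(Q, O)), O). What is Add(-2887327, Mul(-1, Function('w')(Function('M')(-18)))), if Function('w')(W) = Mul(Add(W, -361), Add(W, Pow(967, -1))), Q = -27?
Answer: Rational(-7421695104, 967) ≈ -7.6750e+6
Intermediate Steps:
Function('M')(O) = Add(Mul(-78, O), Mul(3, Pow(O, 2))) (Function('M')(O) = Mul(3, Add(Add(Pow(O, 2), Mul(-27, O)), O)) = Mul(3, Add(Pow(O, 2), Mul(-26, O))) = Add(Mul(-78, O), Mul(3, Pow(O, 2))))
Function('w')(W) = Mul(Add(-361, W), Add(Rational(1, 967), W)) (Function('w')(W) = Mul(Add(-361, W), Add(W, Rational(1, 967))) = Mul(Add(-361, W), Add(Rational(1, 967), W)))
Add(-2887327, Mul(-1, Function('w')(Function('M')(-18)))) = Add(-2887327, Mul(-1, Add(Rational(-361, 967), Pow(Mul(3, -18, Add(-26, -18)), 2), Mul(Rational(-349086, 967), Mul(3, -18, Add(-26, -18)))))) = Add(-2887327, Mul(-1, Add(Rational(-361, 967), Pow(Mul(3, -18, -44), 2), Mul(Rational(-349086, 967), Mul(3, -18, -44))))) = Add(-2887327, Mul(-1, Add(Rational(-361, 967), Pow(2376, 2), Mul(Rational(-349086, 967), 2376)))) = Add(-2887327, Mul(-1, Add(Rational(-361, 967), 5645376, Rational(-829428336, 967)))) = Add(-2887327, Mul(-1, Rational(4629649895, 967))) = Add(-2887327, Rational(-4629649895, 967)) = Rational(-7421695104, 967)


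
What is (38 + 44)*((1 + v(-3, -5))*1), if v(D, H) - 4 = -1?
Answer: 328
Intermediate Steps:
v(D, H) = 3 (v(D, H) = 4 - 1 = 3)
(38 + 44)*((1 + v(-3, -5))*1) = (38 + 44)*((1 + 3)*1) = 82*(4*1) = 82*4 = 328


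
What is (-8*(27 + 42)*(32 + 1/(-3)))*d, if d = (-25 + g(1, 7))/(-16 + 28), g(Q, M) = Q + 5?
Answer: 83030/3 ≈ 27677.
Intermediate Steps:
g(Q, M) = 5 + Q
d = -19/12 (d = (-25 + (5 + 1))/(-16 + 28) = (-25 + 6)/12 = -19*1/12 = -19/12 ≈ -1.5833)
(-8*(27 + 42)*(32 + 1/(-3)))*d = -8*(27 + 42)*(32 + 1/(-3))*(-19/12) = -552*(32 - ⅓)*(-19/12) = -552*95/3*(-19/12) = -8*2185*(-19/12) = -17480*(-19/12) = 83030/3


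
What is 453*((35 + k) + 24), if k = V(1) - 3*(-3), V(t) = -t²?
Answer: 30351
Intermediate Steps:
k = 8 (k = -1*1² - 3*(-3) = -1*1 + 9 = -1 + 9 = 8)
453*((35 + k) + 24) = 453*((35 + 8) + 24) = 453*(43 + 24) = 453*67 = 30351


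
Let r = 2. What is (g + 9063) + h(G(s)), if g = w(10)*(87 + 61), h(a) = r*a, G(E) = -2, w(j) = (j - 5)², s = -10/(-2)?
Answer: 12759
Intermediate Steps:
s = 5 (s = -10*(-½) = 5)
w(j) = (-5 + j)²
h(a) = 2*a
g = 3700 (g = (-5 + 10)²*(87 + 61) = 5²*148 = 25*148 = 3700)
(g + 9063) + h(G(s)) = (3700 + 9063) + 2*(-2) = 12763 - 4 = 12759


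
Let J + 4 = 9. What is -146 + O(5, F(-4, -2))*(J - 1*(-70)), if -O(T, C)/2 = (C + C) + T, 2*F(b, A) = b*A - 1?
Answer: -1946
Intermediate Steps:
J = 5 (J = -4 + 9 = 5)
F(b, A) = -½ + A*b/2 (F(b, A) = (b*A - 1)/2 = (A*b - 1)/2 = (-1 + A*b)/2 = -½ + A*b/2)
O(T, C) = -4*C - 2*T (O(T, C) = -2*((C + C) + T) = -2*(2*C + T) = -2*(T + 2*C) = -4*C - 2*T)
-146 + O(5, F(-4, -2))*(J - 1*(-70)) = -146 + (-4*(-½ + (½)*(-2)*(-4)) - 2*5)*(5 - 1*(-70)) = -146 + (-4*(-½ + 4) - 10)*(5 + 70) = -146 + (-4*7/2 - 10)*75 = -146 + (-14 - 10)*75 = -146 - 24*75 = -146 - 1800 = -1946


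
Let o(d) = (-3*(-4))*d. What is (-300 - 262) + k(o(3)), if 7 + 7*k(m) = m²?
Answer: -2645/7 ≈ -377.86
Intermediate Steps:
o(d) = 12*d
k(m) = -1 + m²/7
(-300 - 262) + k(o(3)) = (-300 - 262) + (-1 + (12*3)²/7) = -562 + (-1 + (⅐)*36²) = -562 + (-1 + (⅐)*1296) = -562 + (-1 + 1296/7) = -562 + 1289/7 = -2645/7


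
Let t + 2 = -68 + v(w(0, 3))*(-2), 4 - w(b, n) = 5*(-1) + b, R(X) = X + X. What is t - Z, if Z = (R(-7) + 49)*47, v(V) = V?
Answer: -1733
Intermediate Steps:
R(X) = 2*X
w(b, n) = 9 - b (w(b, n) = 4 - (5*(-1) + b) = 4 - (-5 + b) = 4 + (5 - b) = 9 - b)
t = -88 (t = -2 + (-68 + (9 - 1*0)*(-2)) = -2 + (-68 + (9 + 0)*(-2)) = -2 + (-68 + 9*(-2)) = -2 + (-68 - 18) = -2 - 86 = -88)
Z = 1645 (Z = (2*(-7) + 49)*47 = (-14 + 49)*47 = 35*47 = 1645)
t - Z = -88 - 1*1645 = -88 - 1645 = -1733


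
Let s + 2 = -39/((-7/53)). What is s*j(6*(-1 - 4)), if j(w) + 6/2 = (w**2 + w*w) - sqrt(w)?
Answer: 3689241/7 - 2053*I*sqrt(30)/7 ≈ 5.2703e+5 - 1606.4*I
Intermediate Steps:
s = 2053/7 (s = -2 - 39/((-7/53)) = -2 - 39/((-7*1/53)) = -2 - 39/(-7/53) = -2 - 39*(-53/7) = -2 + 2067/7 = 2053/7 ≈ 293.29)
j(w) = -3 - sqrt(w) + 2*w**2 (j(w) = -3 + ((w**2 + w*w) - sqrt(w)) = -3 + ((w**2 + w**2) - sqrt(w)) = -3 + (2*w**2 - sqrt(w)) = -3 + (-sqrt(w) + 2*w**2) = -3 - sqrt(w) + 2*w**2)
s*j(6*(-1 - 4)) = 2053*(-3 - sqrt(6*(-1 - 4)) + 2*(6*(-1 - 4))**2)/7 = 2053*(-3 - sqrt(6*(-5)) + 2*(6*(-5))**2)/7 = 2053*(-3 - sqrt(-30) + 2*(-30)**2)/7 = 2053*(-3 - I*sqrt(30) + 2*900)/7 = 2053*(-3 - I*sqrt(30) + 1800)/7 = 2053*(1797 - I*sqrt(30))/7 = 3689241/7 - 2053*I*sqrt(30)/7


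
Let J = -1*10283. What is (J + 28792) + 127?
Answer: 18636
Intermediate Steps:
J = -10283
(J + 28792) + 127 = (-10283 + 28792) + 127 = 18509 + 127 = 18636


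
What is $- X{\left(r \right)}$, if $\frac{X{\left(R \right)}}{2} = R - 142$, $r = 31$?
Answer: $222$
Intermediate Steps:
$X{\left(R \right)} = -284 + 2 R$ ($X{\left(R \right)} = 2 \left(R - 142\right) = 2 \left(-142 + R\right) = -284 + 2 R$)
$- X{\left(r \right)} = - (-284 + 2 \cdot 31) = - (-284 + 62) = \left(-1\right) \left(-222\right) = 222$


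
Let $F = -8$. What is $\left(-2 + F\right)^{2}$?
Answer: $100$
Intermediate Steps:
$\left(-2 + F\right)^{2} = \left(-2 - 8\right)^{2} = \left(-10\right)^{2} = 100$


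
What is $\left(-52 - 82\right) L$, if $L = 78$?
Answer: $-10452$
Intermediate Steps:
$\left(-52 - 82\right) L = \left(-52 - 82\right) 78 = \left(-134\right) 78 = -10452$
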